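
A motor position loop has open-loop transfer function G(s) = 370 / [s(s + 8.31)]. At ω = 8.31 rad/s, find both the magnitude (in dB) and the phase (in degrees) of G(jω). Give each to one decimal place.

|j8.31 + 8.31| = √(8.31² + 8.31²) = 11.75
|j8.31| = 8.31
|G(j8.31)| = 370 / (11.75 × 8.31) = 3.7887
20 log₁₀(3.7887) = 11.57 dB
∠(j8.31 + 8.31) = arctan(8.31/8.31) = 45.00°
∠(j8.31) = 90.00°
∠G(j8.31) = − (45.00° + 90.00°) = -135.00°

|G| = 11.6 dB, ∠G = -135.0 deg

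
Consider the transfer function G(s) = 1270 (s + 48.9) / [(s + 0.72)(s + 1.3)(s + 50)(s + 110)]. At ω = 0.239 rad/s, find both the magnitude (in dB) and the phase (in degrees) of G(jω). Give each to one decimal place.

|G| = 21.0 dB, ∠G = -28.9°

|j0.239 + 48.9| = √(0.239² + 48.9²) = 48.9
|j0.239 + 0.72| = √(0.239² + 0.72²) = 0.7586
|j0.239 + 1.3| = √(0.239² + 1.3²) = 1.322
|j0.239 + 50| = √(0.239² + 50²) = 50
|j0.239 + 110| = √(0.239² + 110²) = 110
|G(j0.239)| = 1270 × 48.9 / (0.7586 × 1.322 × 50 × 110) = 11.26
20 log₁₀(11.26) = 21.03 dB
∠(j0.239 + 48.9) = arctan(0.239/48.9) = 0.28°
∠(j0.239 + 0.72) = arctan(0.239/0.72) = 18.36°
∠(j0.239 + 1.3) = arctan(0.239/1.3) = 10.42°
∠(j0.239 + 50) = arctan(0.239/50) = 0.27°
∠(j0.239 + 110) = arctan(0.239/110) = 0.12°
∠G(j0.239) = 0.28° − (18.36° + 10.42° + 0.27° + 0.12°) = -28.90°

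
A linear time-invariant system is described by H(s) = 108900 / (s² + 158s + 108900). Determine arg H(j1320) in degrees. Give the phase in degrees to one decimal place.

∠[(j1320)² + 158(j1320) + 108900] = ∠[-1.6335e+06 + j2.0856e+05] = 172.72°
∠H(j1320) = −172.72° = -172.72°

-172.7°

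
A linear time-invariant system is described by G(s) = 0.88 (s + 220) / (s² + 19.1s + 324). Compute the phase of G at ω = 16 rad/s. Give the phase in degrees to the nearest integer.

∠(j16 + 220) = arctan(16/220) = 4.16°
∠[(j16)² + 19.1(j16) + 324] = ∠[68 + j305.6] = 77.46°
∠G(j16) = 4.16° − 77.46° = -73.30°

-73°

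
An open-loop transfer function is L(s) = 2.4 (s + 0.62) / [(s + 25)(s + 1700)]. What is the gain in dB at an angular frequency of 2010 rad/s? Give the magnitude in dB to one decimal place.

-60.8 dB

|j2010 + 0.62| = √(2010² + 0.62²) = 2010
|j2010 + 25| = √(2010² + 25²) = 2010
|j2010 + 1700| = √(2010² + 1700²) = 2633
|L(j2010)| = 2.4 × 2010 / (2010 × 2633) = 0.00091161
20 log₁₀(0.00091161) = -60.80 dB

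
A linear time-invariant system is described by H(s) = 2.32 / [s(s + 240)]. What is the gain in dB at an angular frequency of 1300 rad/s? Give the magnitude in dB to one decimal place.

-117.4 dB

|j1300 + 240| = √(1300² + 240²) = 1322
|j1300| = 1300
|H(j1300)| = 2.32 / (1322 × 1300) = 1.35e-06
20 log₁₀(1.35e-06) = -117.39 dB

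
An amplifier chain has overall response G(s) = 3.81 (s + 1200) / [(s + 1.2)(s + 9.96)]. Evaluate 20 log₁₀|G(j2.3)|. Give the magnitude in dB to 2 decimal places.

44.73 dB

|j2.3 + 1200| = √(2.3² + 1200²) = 1200
|j2.3 + 1.2| = √(2.3² + 1.2²) = 2.594
|j2.3 + 9.96| = √(2.3² + 9.96²) = 10.22
|G(j2.3)| = 3.81 × 1200 / (2.594 × 10.22) = 172.41
20 log₁₀(172.41) = 44.731 dB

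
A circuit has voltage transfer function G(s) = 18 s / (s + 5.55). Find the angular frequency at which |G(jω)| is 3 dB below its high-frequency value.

For a single-pole high-pass, the −3 dB point is at the pole: ω = 5.55 rad/s.

5.55 rad/s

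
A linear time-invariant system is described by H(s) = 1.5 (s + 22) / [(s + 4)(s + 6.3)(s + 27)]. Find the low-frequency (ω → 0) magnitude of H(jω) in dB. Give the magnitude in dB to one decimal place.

-26.3 dB

H(0) = 1.5 × 22 / (4 × 6.3 × 27) = 0.048501
20 log₁₀(0.048501) = -26.29 dB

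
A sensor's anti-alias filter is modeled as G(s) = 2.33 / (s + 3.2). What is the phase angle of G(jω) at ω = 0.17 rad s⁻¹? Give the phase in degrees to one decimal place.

-3.0 deg

∠(j0.17 + 3.2) = arctan(0.17/3.2) = 3.04°
∠G(j0.17) = −3.04° = -3.04°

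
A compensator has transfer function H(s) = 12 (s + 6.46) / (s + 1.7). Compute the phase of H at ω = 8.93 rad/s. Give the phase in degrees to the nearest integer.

∠(j8.93 + 6.46) = arctan(8.93/6.46) = 54.12°
∠(j8.93 + 1.7) = arctan(8.93/1.7) = 79.22°
∠H(j8.93) = 54.12° − 79.22° = -25.10°

-25°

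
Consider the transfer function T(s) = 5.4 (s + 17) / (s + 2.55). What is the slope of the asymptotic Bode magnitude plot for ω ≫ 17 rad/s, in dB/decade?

0 dB/decade

With 1 zero and 1 pole, the high-frequency asymptotic slope is 20 × (1 − 1) = 0 dB/decade.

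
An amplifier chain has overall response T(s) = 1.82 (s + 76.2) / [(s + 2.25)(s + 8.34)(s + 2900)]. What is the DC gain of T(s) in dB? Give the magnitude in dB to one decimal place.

T(0) = 1.82 × 76.2 / (2.25 × 8.34 × 2900) = 0.0025485
20 log₁₀(0.0025485) = -51.87 dB

-51.9 dB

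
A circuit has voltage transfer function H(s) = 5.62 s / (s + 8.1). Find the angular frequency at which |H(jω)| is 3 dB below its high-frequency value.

For a single-pole high-pass, the −3 dB point is at the pole: ω = 8.1 rad/s.

8.1 rad/s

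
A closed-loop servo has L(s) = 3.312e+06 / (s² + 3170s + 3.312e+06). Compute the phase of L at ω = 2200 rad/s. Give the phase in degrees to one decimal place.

∠[(j2200)² + 3170(j2200) + 3.312e+06] = ∠[-1.528e+06 + j6.974e+06] = 102.36°
∠L(j2200) = −102.36° = -102.36°

-102.4 deg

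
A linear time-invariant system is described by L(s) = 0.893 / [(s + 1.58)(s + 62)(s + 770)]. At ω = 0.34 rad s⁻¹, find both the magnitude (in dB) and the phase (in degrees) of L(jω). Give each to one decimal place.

|L| = -98.7 dB, ∠L = -12.5°

|j0.34 + 1.58| = √(0.34² + 1.58²) = 1.616
|j0.34 + 62| = √(0.34² + 62²) = 62
|j0.34 + 770| = √(0.34² + 770²) = 770
|L(j0.34)| = 0.893 / (1.616 × 62 × 770) = 1.1574e-05
20 log₁₀(1.1574e-05) = -98.73 dB
∠(j0.34 + 1.58) = arctan(0.34/1.58) = 12.14°
∠(j0.34 + 62) = arctan(0.34/62) = 0.31°
∠(j0.34 + 770) = arctan(0.34/770) = 0.03°
∠L(j0.34) = − (12.14° + 0.31° + 0.03°) = -12.48°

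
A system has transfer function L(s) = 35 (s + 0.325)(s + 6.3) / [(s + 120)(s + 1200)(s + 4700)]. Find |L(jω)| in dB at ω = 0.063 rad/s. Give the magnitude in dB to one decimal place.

-139.3 dB

|j0.063 + 0.325| = √(0.063² + 0.325²) = 0.331
|j0.063 + 6.3| = √(0.063² + 6.3²) = 6.3
|j0.063 + 120| = √(0.063² + 120²) = 120
|j0.063 + 1200| = √(0.063² + 1200²) = 1200
|j0.063 + 4700| = √(0.063² + 4700²) = 4700
|L(j0.063)| = 35 × 0.331 × 6.3 / (120 × 1200 × 4700) = 1.0786e-07
20 log₁₀(1.0786e-07) = -139.34 dB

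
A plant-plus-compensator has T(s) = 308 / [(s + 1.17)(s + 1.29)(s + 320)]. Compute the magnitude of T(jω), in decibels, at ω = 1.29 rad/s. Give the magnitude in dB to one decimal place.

-10.4 dB

|j1.29 + 1.17| = √(1.29² + 1.17²) = 1.742
|j1.29 + 1.29| = √(1.29² + 1.29²) = 1.824
|j1.29 + 320| = √(1.29² + 320²) = 320
|T(j1.29)| = 308 / (1.742 × 1.824 × 320) = 0.30294
20 log₁₀(0.30294) = -10.37 dB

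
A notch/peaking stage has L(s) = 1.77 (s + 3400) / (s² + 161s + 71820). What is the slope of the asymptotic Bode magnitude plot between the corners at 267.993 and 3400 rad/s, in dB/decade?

-40 dB/decade

In this band the factors already past their corner are: complex pole pair at ωₙ ≈ 268; net slope = -40 dB/decade.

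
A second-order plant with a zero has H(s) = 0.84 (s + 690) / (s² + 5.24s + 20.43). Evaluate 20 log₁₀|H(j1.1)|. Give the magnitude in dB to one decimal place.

29.2 dB

|j1.1 + 690| = √(1.1² + 690²) = 690
|(j1.1)² + 5.24(j1.1) + 20.43| = |19.22 + j5.764| = 20.07
|H(j1.1)| = 0.84 × 690 / 20.07 = 28.885
20 log₁₀(28.885) = 29.21 dB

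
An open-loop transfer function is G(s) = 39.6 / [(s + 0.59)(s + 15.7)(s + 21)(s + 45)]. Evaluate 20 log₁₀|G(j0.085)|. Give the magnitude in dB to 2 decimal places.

-46.98 dB

|j0.085 + 0.59| = √(0.085² + 0.59²) = 0.5961
|j0.085 + 15.7| = √(0.085² + 15.7²) = 15.7
|j0.085 + 21| = √(0.085² + 21²) = 21
|j0.085 + 45| = √(0.085² + 45²) = 45
|G(j0.085)| = 39.6 / (0.5961 × 15.7 × 21 × 45) = 0.0044775
20 log₁₀(0.0044775) = -46.979 dB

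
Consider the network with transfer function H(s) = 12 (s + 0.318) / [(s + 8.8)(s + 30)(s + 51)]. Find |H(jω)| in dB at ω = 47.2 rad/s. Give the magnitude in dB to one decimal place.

|j47.2 + 0.318| = √(47.2² + 0.318²) = 47.2
|j47.2 + 8.8| = √(47.2² + 8.8²) = 48.01
|j47.2 + 30| = √(47.2² + 30²) = 55.93
|j47.2 + 51| = √(47.2² + 51²) = 69.49
|H(j47.2)| = 12 × 47.2 / (48.01 × 55.93 × 69.49) = 0.0030355
20 log₁₀(0.0030355) = -50.36 dB

-50.4 dB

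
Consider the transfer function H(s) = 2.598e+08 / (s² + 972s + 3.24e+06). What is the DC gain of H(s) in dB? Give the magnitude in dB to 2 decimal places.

H(0) = 2.598e+08 / 3.24e+06 = 80.185
20 log₁₀(80.185) = 38.082 dB

38.08 dB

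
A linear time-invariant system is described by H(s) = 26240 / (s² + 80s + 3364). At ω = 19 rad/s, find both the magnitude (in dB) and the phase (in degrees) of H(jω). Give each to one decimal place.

|(j19)² + 80(j19) + 3364| = |3003 + j1520| = 3366
|H(j19)| = 26240 / 3366 = 7.7961
20 log₁₀(7.7961) = 17.84 dB
∠[(j19)² + 80(j19) + 3364] = ∠[3003 + j1520] = 26.85°
∠H(j19) = −26.85° = -26.85°

|H| = 17.8 dB, ∠H = -26.8°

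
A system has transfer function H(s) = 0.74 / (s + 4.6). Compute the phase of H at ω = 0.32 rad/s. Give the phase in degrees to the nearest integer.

-4°

∠(j0.32 + 4.6) = arctan(0.32/4.6) = 3.98°
∠H(j0.32) = −3.98° = -3.98°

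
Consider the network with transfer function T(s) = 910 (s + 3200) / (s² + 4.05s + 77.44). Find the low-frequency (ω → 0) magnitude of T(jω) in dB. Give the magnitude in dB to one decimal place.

T(0) = 910 × 3200 / 77.44 = 37603
20 log₁₀(37603) = 91.50 dB

91.5 dB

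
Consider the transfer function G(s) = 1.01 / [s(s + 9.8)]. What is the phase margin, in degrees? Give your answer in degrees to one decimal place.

Gain crossover: |G(jω)| = 1 at ω ≈ 0.103 rad/sec.
∠G(j0.103) = −90° − arctan(0.103/9.8) ≈ -90.60°
PM = 180° + (-90.60°) = 89.40°

89.4°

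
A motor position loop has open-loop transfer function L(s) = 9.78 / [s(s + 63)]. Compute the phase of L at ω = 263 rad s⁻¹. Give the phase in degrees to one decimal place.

-166.5°

∠(j263 + 63) = arctan(263/63) = 76.53°
∠(j263) = 90.00°
∠L(j263) = − (76.53° + 90.00°) = -166.53°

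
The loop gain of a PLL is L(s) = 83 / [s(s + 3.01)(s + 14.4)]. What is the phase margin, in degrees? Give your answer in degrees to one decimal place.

Gain crossover: |L(jω)| = 1 at ω ≈ 1.66 rad s⁻¹.
∠L(j1.66) = −90° − arctan(1.66/3.01) − arctan(1.66/14.4) ≈ -125.54°
PM = 180° + (-125.54°) = 54.46°

54.5 deg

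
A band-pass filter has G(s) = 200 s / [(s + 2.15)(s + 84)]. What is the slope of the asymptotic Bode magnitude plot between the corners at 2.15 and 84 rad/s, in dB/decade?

0 dB/decade

In this band the factors already past their corner are: 1 differentiator zero, pole at 2.15; net slope = 0 dB/decade.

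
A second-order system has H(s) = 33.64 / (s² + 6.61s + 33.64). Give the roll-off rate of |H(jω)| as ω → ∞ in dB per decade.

-40 dB/decade

With 0 zeros and 2 poles, the high-frequency asymptotic slope is 20 × (0 − 2) = -40 dB/decade.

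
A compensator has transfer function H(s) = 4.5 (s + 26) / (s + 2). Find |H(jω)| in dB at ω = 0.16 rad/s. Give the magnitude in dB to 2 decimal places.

|j0.16 + 26| = √(0.16² + 26²) = 26
|j0.16 + 2| = √(0.16² + 2²) = 2.006
|H(j0.16)| = 4.5 × 26 / 2.006 = 58.315
20 log₁₀(58.315) = 35.316 dB

35.32 dB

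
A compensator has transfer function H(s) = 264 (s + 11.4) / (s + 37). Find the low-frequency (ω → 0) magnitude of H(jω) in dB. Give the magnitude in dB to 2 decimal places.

38.21 dB

H(0) = 264 × 11.4 / 37 = 81.341
20 log₁₀(81.341) = 38.206 dB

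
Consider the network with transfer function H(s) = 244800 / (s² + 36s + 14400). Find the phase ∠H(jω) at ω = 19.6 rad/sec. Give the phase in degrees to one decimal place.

∠[(j19.6)² + 36(j19.6) + 14400] = ∠[14016 + j705.6] = 2.88°
∠H(j19.6) = −2.88° = -2.88°

-2.9°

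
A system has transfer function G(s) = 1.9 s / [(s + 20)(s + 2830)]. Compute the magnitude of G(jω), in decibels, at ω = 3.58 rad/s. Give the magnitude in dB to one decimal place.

|j3.58| = 3.58
|j3.58 + 20| = √(3.58² + 20²) = 20.32
|j3.58 + 2830| = √(3.58² + 2830²) = 2830
|G(j3.58)| = 1.9 × 3.58 / (20.32 × 2830) = 0.0001183
20 log₁₀(0.0001183) = -78.54 dB

-78.5 dB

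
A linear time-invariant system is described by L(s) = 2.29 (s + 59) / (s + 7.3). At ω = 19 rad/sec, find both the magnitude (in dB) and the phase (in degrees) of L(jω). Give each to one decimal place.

|L| = 16.9 dB, ∠L = -51.1°

|j19 + 59| = √(19² + 59²) = 61.98
|j19 + 7.3| = √(19² + 7.3²) = 20.35
|L(j19)| = 2.29 × 61.98 / 20.35 = 6.9737
20 log₁₀(6.9737) = 16.87 dB
∠(j19 + 59) = arctan(19/59) = 17.85°
∠(j19 + 7.3) = arctan(19/7.3) = 68.98°
∠L(j19) = 17.85° − 68.98° = -51.13°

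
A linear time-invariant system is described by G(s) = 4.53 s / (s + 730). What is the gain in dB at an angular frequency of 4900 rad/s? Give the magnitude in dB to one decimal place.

13.0 dB

|j4900| = 4900
|j4900 + 730| = √(4900² + 730²) = 4954
|G(j4900)| = 4.53 × 4900 / 4954 = 4.4806
20 log₁₀(4.4806) = 13.03 dB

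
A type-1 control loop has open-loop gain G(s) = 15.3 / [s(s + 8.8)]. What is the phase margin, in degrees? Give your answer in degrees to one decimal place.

Gain crossover: |G(jω)| = 1 at ω ≈ 1.71 rad/sec.
∠G(j1.71) = −90° − arctan(1.71/8.8) ≈ -100.98°
PM = 180° + (-100.98°) = 79.02°

79.0°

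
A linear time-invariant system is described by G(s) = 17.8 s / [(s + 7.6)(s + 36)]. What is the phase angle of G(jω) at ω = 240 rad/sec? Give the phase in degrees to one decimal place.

-79.7°

∠(j240) = 90.00°
∠(j240 + 7.6) = arctan(240/7.6) = 88.19°
∠(j240 + 36) = arctan(240/36) = 81.47°
∠G(j240) = 90.00° − (88.19° + 81.47°) = -79.66°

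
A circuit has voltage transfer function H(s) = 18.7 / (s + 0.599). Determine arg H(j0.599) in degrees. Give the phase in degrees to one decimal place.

-45.0°

∠(j0.599 + 0.599) = arctan(0.599/0.599) = 45.00°
∠H(j0.599) = −45.00° = -45.00°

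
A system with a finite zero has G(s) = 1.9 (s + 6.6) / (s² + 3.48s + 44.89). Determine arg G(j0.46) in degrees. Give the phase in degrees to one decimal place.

∠(j0.46 + 6.6) = arctan(0.46/6.6) = 3.99°
∠[(j0.46)² + 3.48(j0.46) + 44.89] = ∠[44.678 + j1.6008] = 2.05°
∠G(j0.46) = 3.99° − 2.05° = 1.93°

1.9°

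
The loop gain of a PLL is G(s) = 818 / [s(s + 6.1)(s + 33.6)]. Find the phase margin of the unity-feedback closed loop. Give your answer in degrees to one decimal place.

54.6 deg

Gain crossover: |G(jω)| = 1 at ω ≈ 3.45 rad/s.
∠G(j3.45) = −90° − arctan(3.45/6.1) − arctan(3.45/33.6) ≈ -125.39°
PM = 180° + (-125.39°) = 54.61°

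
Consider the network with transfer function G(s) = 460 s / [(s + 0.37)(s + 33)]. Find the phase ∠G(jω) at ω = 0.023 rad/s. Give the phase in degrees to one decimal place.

86.4 deg

∠(j0.023) = 90.00°
∠(j0.023 + 0.37) = arctan(0.023/0.37) = 3.56°
∠(j0.023 + 33) = arctan(0.023/33) = 0.04°
∠G(j0.023) = 90.00° − (3.56° + 0.04°) = 86.40°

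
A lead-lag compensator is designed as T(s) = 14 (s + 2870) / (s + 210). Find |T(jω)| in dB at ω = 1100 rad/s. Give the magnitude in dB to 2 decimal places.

31.69 dB

|j1100 + 2870| = √(1100² + 2870²) = 3074
|j1100 + 210| = √(1100² + 210²) = 1120
|T(j1100)| = 14 × 3074 / 1120 = 38.424
20 log₁₀(38.424) = 31.692 dB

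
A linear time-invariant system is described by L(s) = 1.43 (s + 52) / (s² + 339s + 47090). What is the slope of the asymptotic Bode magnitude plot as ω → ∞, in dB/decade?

With 1 zero and 2 poles, the high-frequency asymptotic slope is 20 × (1 − 2) = -20 dB/decade.

-20 dB/decade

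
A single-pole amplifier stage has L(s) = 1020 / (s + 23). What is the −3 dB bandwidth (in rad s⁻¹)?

23 rad s⁻¹

For a single-pole low-pass, the −3 dB point is at the pole: ω = 23 rad s⁻¹.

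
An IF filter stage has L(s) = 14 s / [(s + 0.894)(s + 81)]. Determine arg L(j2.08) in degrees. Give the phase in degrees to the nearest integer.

22 deg

∠(j2.08) = 90.00°
∠(j2.08 + 0.894) = arctan(2.08/0.894) = 66.74°
∠(j2.08 + 81) = arctan(2.08/81) = 1.47°
∠L(j2.08) = 90.00° − (66.74° + 1.47°) = 21.79°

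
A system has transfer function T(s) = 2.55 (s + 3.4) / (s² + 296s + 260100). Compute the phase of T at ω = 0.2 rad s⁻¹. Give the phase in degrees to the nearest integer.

∠(j0.2 + 3.4) = arctan(0.2/3.4) = 3.37°
∠[(j0.2)² + 296(j0.2) + 260100] = ∠[2.601e+05 + j59.2] = 0.01°
∠T(j0.2) = 3.37° − 0.01° = 3.35°

3°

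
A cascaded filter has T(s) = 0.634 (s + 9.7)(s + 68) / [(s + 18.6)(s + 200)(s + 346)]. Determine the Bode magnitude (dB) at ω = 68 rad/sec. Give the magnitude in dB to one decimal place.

|j68 + 9.7| = √(68² + 9.7²) = 68.69
|j68 + 68| = √(68² + 68²) = 96.17
|j68 + 18.6| = √(68² + 18.6²) = 70.5
|j68 + 200| = √(68² + 200²) = 211.2
|j68 + 346| = √(68² + 346²) = 352.6
|T(j68)| = 0.634 × 68.69 × 96.17 / (70.5 × 211.2 × 352.6) = 0.0007975
20 log₁₀(0.0007975) = -61.97 dB

-62.0 dB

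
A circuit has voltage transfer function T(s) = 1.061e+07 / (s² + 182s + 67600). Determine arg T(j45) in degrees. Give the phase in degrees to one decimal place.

-7.1°

∠[(j45)² + 182(j45) + 67600] = ∠[65575 + j8190] = 7.12°
∠T(j45) = −7.12° = -7.12°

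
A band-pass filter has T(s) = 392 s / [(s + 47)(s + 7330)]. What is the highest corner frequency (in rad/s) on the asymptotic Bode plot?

7330 rad/s

Break frequencies occur at each pole and zero magnitude: 47 rad/s, 7330 rad/s.
The highest is 7330 rad/s.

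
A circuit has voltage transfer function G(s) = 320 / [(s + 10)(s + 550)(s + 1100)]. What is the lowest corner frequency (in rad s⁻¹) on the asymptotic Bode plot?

10 rad s⁻¹

Break frequencies occur at each pole and zero magnitude: 10 rad s⁻¹, 550 rad s⁻¹, 1100 rad s⁻¹.
The lowest is 10 rad s⁻¹.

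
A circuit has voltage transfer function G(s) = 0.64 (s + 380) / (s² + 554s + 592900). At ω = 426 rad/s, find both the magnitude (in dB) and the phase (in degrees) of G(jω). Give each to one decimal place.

|j426 + 380| = √(426² + 380²) = 570.9
|(j426)² + 554(j426) + 592900| = |4.1142e+05 + j2.36e+05| = 4.743e+05
|G(j426)| = 0.64 × 570.9 / 4.743e+05 = 0.00077028
20 log₁₀(0.00077028) = -62.27 dB
∠(j426 + 380) = arctan(426/380) = 48.27°
∠[(j426)² + 554(j426) + 592900] = ∠[4.1142e+05 + j2.36e+05] = 29.84°
∠G(j426) = 48.27° − 29.84° = 18.43°

|G| = -62.3 dB, ∠G = 18.4°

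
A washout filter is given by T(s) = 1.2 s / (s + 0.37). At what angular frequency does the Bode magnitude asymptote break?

The single real pole at s = −0.37 gives a corner at ω = 0.37 rad s⁻¹.

0.37 rad s⁻¹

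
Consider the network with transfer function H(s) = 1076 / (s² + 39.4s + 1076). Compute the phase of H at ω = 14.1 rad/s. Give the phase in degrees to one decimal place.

∠[(j14.1)² + 39.4(j14.1) + 1076] = ∠[877.19 + j555.54] = 32.35°
∠H(j14.1) = −32.35° = -32.35°

-32.3°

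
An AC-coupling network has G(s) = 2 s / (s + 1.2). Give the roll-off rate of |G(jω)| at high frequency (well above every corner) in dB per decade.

0 dB/decade

With 1 zero and 1 pole, the high-frequency asymptotic slope is 20 × (1 − 1) = 0 dB/decade.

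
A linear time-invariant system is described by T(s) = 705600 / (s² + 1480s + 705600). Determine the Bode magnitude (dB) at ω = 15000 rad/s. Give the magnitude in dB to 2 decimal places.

-50.09 dB

|(j15000)² + 1480(j15000) + 705600| = |-2.2429e+08 + j2.22e+07| = 2.254e+08
|T(j15000)| = 705600 / 2.254e+08 = 0.0031306
20 log₁₀(0.0031306) = -50.088 dB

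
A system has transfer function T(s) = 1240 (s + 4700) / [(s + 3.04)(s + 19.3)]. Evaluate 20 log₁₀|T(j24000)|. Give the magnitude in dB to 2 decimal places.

|j24000 + 4700| = √(24000² + 4700²) = 2.446e+04
|j24000 + 3.04| = √(24000² + 3.04²) = 2.4e+04
|j24000 + 19.3| = √(24000² + 19.3²) = 2.4e+04
|T(j24000)| = 1240 × 2.446e+04 / (2.4e+04 × 2.4e+04) = 0.052648
20 log₁₀(0.052648) = -25.572 dB

-25.57 dB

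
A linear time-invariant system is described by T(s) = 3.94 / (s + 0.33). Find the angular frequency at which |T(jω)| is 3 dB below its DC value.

For a single-pole low-pass, the −3 dB point is at the pole: ω = 0.33 rad s⁻¹.

0.33 rad s⁻¹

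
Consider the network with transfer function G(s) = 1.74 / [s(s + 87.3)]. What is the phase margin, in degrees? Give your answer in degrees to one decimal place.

90.0°

Gain crossover: |G(jω)| = 1 at ω ≈ 0.0199 rad/s.
∠G(j0.0199) = −90° − arctan(0.0199/87.3) ≈ -90.01°
PM = 180° + (-90.01°) = 89.99°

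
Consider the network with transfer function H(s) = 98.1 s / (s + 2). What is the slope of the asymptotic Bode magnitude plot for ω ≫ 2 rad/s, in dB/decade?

0 dB/decade

With 1 zero and 1 pole, the high-frequency asymptotic slope is 20 × (1 − 1) = 0 dB/decade.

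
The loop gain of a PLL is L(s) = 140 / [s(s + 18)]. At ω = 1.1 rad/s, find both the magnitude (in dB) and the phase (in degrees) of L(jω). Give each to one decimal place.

|j1.1 + 18| = √(1.1² + 18²) = 18.03
|j1.1| = 1.1
|L(j1.1)| = 140 / (18.03 × 1.1) = 7.0575
20 log₁₀(7.0575) = 16.97 dB
∠(j1.1 + 18) = arctan(1.1/18) = 3.50°
∠(j1.1) = 90.00°
∠L(j1.1) = − (3.50° + 90.00°) = -93.50°

|L| = 17.0 dB, ∠L = -93.5°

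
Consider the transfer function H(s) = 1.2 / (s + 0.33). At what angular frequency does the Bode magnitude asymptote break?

0.33 rad/sec

The single real pole at s = −0.33 gives a corner at ω = 0.33 rad/sec.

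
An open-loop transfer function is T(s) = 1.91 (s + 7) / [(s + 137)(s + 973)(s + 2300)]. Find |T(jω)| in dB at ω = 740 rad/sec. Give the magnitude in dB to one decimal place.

-123.9 dB

|j740 + 7| = √(740² + 7²) = 740
|j740 + 137| = √(740² + 137²) = 752.6
|j740 + 973| = √(740² + 973²) = 1222
|j740 + 2300| = √(740² + 2300²) = 2416
|T(j740)| = 1.91 × 740 / (752.6 × 1222 × 2416) = 6.3591e-07
20 log₁₀(6.3591e-07) = -123.93 dB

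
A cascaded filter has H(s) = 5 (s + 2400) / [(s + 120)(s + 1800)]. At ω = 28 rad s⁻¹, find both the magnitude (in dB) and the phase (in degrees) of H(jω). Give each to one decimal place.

|j28 + 2400| = √(28² + 2400²) = 2400
|j28 + 120| = √(28² + 120²) = 123.2
|j28 + 1800| = √(28² + 1800²) = 1800
|H(j28)| = 5 × 2400 / (123.2 × 1800) = 0.054099
20 log₁₀(0.054099) = -25.34 dB
∠(j28 + 2400) = arctan(28/2400) = 0.67°
∠(j28 + 120) = arctan(28/120) = 13.13°
∠(j28 + 1800) = arctan(28/1800) = 0.89°
∠H(j28) = 0.67° − (13.13° + 0.89°) = -13.36°

|H| = -25.3 dB, ∠H = -13.4 deg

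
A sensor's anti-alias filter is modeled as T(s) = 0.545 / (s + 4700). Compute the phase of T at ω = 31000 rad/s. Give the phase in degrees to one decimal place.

-81.4 deg

∠(j31000 + 4700) = arctan(31000/4700) = 81.38°
∠T(j31000) = −81.38° = -81.38°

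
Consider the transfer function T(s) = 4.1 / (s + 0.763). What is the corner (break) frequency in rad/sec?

The single real pole at s = −0.763 gives a corner at ω = 0.763 rad/sec.

0.763 rad/sec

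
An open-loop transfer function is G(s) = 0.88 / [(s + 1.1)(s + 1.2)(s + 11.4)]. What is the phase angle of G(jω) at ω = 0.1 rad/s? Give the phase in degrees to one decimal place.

-10.5°

∠(j0.1 + 1.1) = arctan(0.1/1.1) = 5.19°
∠(j0.1 + 1.2) = arctan(0.1/1.2) = 4.76°
∠(j0.1 + 11.4) = arctan(0.1/11.4) = 0.50°
∠G(j0.1) = − (5.19° + 4.76° + 0.50°) = -10.46°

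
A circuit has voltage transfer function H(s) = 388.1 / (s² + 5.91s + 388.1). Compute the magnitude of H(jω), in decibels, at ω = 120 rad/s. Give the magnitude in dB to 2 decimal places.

|(j120)² + 5.91(j120) + 388.1| = |-14012 + j709.2| = 1.403e+04
|H(j120)| = 388.1 / 1.403e+04 = 0.027662
20 log₁₀(0.027662) = -31.162 dB

-31.16 dB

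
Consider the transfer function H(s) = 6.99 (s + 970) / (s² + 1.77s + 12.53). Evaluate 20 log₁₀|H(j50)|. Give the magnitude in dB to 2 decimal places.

8.72 dB

|j50 + 970| = √(50² + 970²) = 971.3
|(j50)² + 1.77(j50) + 12.53| = |-2487.5 + j88.5| = 2489
|H(j50)| = 6.99 × 971.3 / 2489 = 2.7277
20 log₁₀(2.7277) = 8.716 dB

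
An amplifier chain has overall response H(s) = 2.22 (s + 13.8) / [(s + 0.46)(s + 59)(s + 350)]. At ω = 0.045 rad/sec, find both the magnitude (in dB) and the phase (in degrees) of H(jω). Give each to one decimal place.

|H| = -49.9 dB, ∠H = -5.5 deg

|j0.045 + 13.8| = √(0.045² + 13.8²) = 13.8
|j0.045 + 0.46| = √(0.045² + 0.46²) = 0.4622
|j0.045 + 59| = √(0.045² + 59²) = 59
|j0.045 + 350| = √(0.045² + 350²) = 350
|H(j0.045)| = 2.22 × 13.8 / (0.4622 × 59 × 350) = 0.0032099
20 log₁₀(0.0032099) = -49.87 dB
∠(j0.045 + 13.8) = arctan(0.045/13.8) = 0.19°
∠(j0.045 + 0.46) = arctan(0.045/0.46) = 5.59°
∠(j0.045 + 59) = arctan(0.045/59) = 0.04°
∠(j0.045 + 350) = arctan(0.045/350) = 0.01°
∠H(j0.045) = 0.19° − (5.59° + 0.04° + 0.01°) = -5.45°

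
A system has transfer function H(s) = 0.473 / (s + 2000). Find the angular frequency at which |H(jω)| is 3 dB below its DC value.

2000 rad/sec

For a single-pole low-pass, the −3 dB point is at the pole: ω = 2000 rad/sec.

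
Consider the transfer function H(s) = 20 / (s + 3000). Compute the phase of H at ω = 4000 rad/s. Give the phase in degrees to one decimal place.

∠(j4000 + 3000) = arctan(4000/3000) = 53.13°
∠H(j4000) = −53.13° = -53.13°

-53.1°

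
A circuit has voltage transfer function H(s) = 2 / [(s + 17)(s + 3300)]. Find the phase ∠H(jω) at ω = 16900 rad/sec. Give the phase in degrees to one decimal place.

∠(j16900 + 17) = arctan(16900/17) = 89.94°
∠(j16900 + 3300) = arctan(16900/3300) = 78.95°
∠H(j16900) = − (89.94° + 78.95°) = -168.89°

-168.9°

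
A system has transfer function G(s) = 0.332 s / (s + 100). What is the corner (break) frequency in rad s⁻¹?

100 rad s⁻¹

The single real pole at s = −100 gives a corner at ω = 100 rad s⁻¹.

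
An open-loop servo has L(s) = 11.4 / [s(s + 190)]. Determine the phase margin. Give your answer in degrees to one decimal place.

90.0°

Gain crossover: |L(jω)| = 1 at ω ≈ 0.06 rad s⁻¹.
∠L(j0.06) = −90° − arctan(0.06/190) ≈ -90.02°
PM = 180° + (-90.02°) = 89.98°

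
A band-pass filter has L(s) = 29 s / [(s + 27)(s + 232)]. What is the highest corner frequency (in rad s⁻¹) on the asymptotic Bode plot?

232 rad s⁻¹

Break frequencies occur at each pole and zero magnitude: 27 rad s⁻¹, 232 rad s⁻¹.
The highest is 232 rad s⁻¹.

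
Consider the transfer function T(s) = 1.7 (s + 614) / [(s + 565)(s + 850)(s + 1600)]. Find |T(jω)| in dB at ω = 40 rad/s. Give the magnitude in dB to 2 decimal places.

-117.36 dB

|j40 + 614| = √(40² + 614²) = 615.3
|j40 + 565| = √(40² + 565²) = 566.4
|j40 + 850| = √(40² + 850²) = 850.9
|j40 + 1600| = √(40² + 1600²) = 1600
|T(j40)| = 1.7 × 615.3 / (566.4 × 850.9 × 1600) = 1.356e-06
20 log₁₀(1.356e-06) = -117.355 dB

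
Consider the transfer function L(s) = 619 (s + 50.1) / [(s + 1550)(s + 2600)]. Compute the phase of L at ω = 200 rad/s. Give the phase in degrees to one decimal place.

∠(j200 + 50.1) = arctan(200/50.1) = 75.94°
∠(j200 + 1550) = arctan(200/1550) = 7.35°
∠(j200 + 2600) = arctan(200/2600) = 4.40°
∠L(j200) = 75.94° − (7.35° + 4.40°) = 64.19°

64.2°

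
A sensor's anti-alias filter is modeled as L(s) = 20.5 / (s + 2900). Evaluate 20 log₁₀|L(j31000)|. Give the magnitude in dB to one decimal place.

|j31000 + 2900| = √(31000² + 2900²) = 3.114e+04
|L(j31000)| = 20.5 / 3.114e+04 = 0.00065842
20 log₁₀(0.00065842) = -63.63 dB

-63.6 dB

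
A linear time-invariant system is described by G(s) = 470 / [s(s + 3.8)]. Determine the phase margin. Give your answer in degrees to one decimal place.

Gain crossover: |G(jω)| = 1 at ω ≈ 21.5 rad/s.
∠G(j21.5) = −90° − arctan(21.5/3.8) ≈ -169.98°
PM = 180° + (-169.98°) = 10.02°

10.0°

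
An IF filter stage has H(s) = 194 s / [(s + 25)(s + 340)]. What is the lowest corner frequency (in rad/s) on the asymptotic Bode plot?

25 rad/s

Break frequencies occur at each pole and zero magnitude: 25 rad/s, 340 rad/s.
The lowest is 25 rad/s.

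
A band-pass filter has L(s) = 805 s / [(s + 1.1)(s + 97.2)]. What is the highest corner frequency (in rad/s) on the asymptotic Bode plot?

Break frequencies occur at each pole and zero magnitude: 1.1 rad/s, 97.2 rad/s.
The highest is 97.2 rad/s.

97.2 rad/s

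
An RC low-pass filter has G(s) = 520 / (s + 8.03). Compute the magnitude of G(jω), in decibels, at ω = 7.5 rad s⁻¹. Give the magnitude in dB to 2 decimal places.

33.50 dB

|j7.5 + 8.03| = √(7.5² + 8.03²) = 10.99
|G(j7.5)| = 520 / 10.99 = 47.325
20 log₁₀(47.325) = 33.502 dB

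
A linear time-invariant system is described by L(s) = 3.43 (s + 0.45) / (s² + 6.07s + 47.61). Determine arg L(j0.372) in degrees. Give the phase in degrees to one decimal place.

∠(j0.372 + 0.45) = arctan(0.372/0.45) = 39.58°
∠[(j0.372)² + 6.07(j0.372) + 47.61] = ∠[47.472 + j2.258] = 2.72°
∠L(j0.372) = 39.58° − 2.72° = 36.86°

36.9°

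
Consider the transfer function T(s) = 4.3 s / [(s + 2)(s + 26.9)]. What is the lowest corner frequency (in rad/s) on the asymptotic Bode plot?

Break frequencies occur at each pole and zero magnitude: 2 rad/s, 26.9 rad/s.
The lowest is 2 rad/s.

2 rad/s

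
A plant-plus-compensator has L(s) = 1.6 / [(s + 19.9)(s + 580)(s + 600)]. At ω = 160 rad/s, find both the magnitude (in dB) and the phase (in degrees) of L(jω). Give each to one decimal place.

|j160 + 19.9| = √(160² + 19.9²) = 161.2
|j160 + 580| = √(160² + 580²) = 601.7
|j160 + 600| = √(160² + 600²) = 621
|L(j160)| = 1.6 / (161.2 × 601.7 × 621) = 2.6561e-08
20 log₁₀(2.6561e-08) = -151.52 dB
∠(j160 + 19.9) = arctan(160/19.9) = 82.91°
∠(j160 + 580) = arctan(160/580) = 15.42°
∠(j160 + 600) = arctan(160/600) = 14.93°
∠L(j160) = − (82.91° + 15.42° + 14.93°) = -113.26°

|L| = -151.5 dB, ∠L = -113.3°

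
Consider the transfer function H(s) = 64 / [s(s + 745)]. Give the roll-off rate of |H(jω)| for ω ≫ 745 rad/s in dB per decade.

With 0 zeros and 2 poles, the high-frequency asymptotic slope is 20 × (0 − 2) = -40 dB/decade.

-40 dB/decade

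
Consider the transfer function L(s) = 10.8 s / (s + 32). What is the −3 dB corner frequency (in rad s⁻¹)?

32 rad s⁻¹

For a single-pole high-pass, the −3 dB point is at the pole: ω = 32 rad s⁻¹.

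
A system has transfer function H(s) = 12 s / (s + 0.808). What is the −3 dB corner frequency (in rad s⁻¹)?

For a single-pole high-pass, the −3 dB point is at the pole: ω = 0.808 rad s⁻¹.

0.808 rad s⁻¹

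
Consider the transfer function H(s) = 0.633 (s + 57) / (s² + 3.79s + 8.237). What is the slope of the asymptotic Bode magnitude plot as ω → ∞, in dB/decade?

With 1 zero and 2 poles, the high-frequency asymptotic slope is 20 × (1 − 2) = -20 dB/decade.

-20 dB/decade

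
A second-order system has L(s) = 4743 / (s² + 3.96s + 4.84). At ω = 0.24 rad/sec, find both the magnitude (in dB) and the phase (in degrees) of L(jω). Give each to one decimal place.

|L| = 59.8 dB, ∠L = -11.2 deg

|(j0.24)² + 3.96(j0.24) + 4.84| = |4.7824 + j0.9504| = 4.876
|L(j0.24)| = 4743 / 4.876 = 972.74
20 log₁₀(972.74) = 59.76 dB
∠[(j0.24)² + 3.96(j0.24) + 4.84] = ∠[4.7824 + j0.9504] = 11.24°
∠L(j0.24) = −11.24° = -11.24°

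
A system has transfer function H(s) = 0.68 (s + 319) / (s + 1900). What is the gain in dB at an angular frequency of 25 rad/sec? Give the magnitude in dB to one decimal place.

|j25 + 319| = √(25² + 319²) = 320
|j25 + 1900| = √(25² + 1900²) = 1900
|H(j25)| = 0.68 × 320 / 1900 = 0.11451
20 log₁₀(0.11451) = -18.82 dB

-18.8 dB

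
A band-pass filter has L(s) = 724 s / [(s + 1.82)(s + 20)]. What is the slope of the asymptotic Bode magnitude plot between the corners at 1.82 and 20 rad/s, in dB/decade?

In this band the factors already past their corner are: 1 differentiator zero, pole at 1.82; net slope = 0 dB/decade.

0 dB/decade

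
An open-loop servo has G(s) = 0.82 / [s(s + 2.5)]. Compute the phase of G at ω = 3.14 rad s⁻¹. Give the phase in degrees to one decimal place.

∠(j3.14 + 2.5) = arctan(3.14/2.5) = 51.47°
∠(j3.14) = 90.00°
∠G(j3.14) = − (51.47° + 90.00°) = -141.47°

-141.5°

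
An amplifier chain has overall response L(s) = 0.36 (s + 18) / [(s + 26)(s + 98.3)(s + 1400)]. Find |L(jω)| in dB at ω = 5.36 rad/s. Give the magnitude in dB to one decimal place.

|j5.36 + 18| = √(5.36² + 18²) = 18.78
|j5.36 + 26| = √(5.36² + 26²) = 26.55
|j5.36 + 98.3| = √(5.36² + 98.3²) = 98.45
|j5.36 + 1400| = √(5.36² + 1400²) = 1400
|L(j5.36)| = 0.36 × 18.78 / (26.55 × 98.45 × 1400) = 1.8479e-06
20 log₁₀(1.8479e-06) = -114.67 dB

-114.7 dB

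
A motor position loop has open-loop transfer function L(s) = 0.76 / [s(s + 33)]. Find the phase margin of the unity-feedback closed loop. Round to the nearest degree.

Gain crossover: |L(jω)| = 1 at ω ≈ 0.023 rad/sec.
∠L(j0.023) = −90° − arctan(0.023/33) ≈ -90.04°
PM = 180° + (-90.04°) = 89.96°

90°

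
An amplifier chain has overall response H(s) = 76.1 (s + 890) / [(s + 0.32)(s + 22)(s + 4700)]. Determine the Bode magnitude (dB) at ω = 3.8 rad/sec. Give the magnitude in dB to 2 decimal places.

|j3.8 + 890| = √(3.8² + 890²) = 890
|j3.8 + 0.32| = √(3.8² + 0.32²) = 3.813
|j3.8 + 22| = √(3.8² + 22²) = 22.33
|j3.8 + 4700| = √(3.8² + 4700²) = 4700
|H(j3.8)| = 76.1 × 890 / (3.813 × 22.33 × 4700) = 0.16926
20 log₁₀(0.16926) = -15.429 dB

-15.43 dB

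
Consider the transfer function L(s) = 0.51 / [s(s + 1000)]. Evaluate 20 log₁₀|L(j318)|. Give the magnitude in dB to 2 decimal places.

-116.32 dB

|j318 + 1000| = √(318² + 1000²) = 1049
|j318| = 318
|L(j318)| = 0.51 / (1049 × 318) = 1.5284e-06
20 log₁₀(1.5284e-06) = -116.316 dB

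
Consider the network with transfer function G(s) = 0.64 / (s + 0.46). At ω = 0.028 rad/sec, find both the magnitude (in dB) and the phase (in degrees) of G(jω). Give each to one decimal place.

|G| = 2.9 dB, ∠G = -3.5°

|j0.028 + 0.46| = √(0.028² + 0.46²) = 0.4609
|G(j0.028)| = 0.64 / 0.4609 = 1.3887
20 log₁₀(1.3887) = 2.85 dB
∠(j0.028 + 0.46) = arctan(0.028/0.46) = 3.48°
∠G(j0.028) = −3.48° = -3.48°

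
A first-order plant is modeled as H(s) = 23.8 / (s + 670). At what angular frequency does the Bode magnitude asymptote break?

670 rad/sec

The single real pole at s = −670 gives a corner at ω = 670 rad/sec.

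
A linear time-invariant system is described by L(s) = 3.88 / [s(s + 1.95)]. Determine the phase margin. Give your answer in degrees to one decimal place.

51.4°

Gain crossover: |L(jω)| = 1 at ω ≈ 1.56 rad/s.
∠L(j1.56) = −90° − arctan(1.56/1.95) ≈ -128.58°
PM = 180° + (-128.58°) = 51.42°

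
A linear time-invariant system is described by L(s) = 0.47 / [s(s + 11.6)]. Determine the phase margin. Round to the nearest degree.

90°

Gain crossover: |L(jω)| = 1 at ω ≈ 0.0405 rad/s.
∠L(j0.0405) = −90° − arctan(0.0405/11.6) ≈ -90.20°
PM = 180° + (-90.20°) = 89.80°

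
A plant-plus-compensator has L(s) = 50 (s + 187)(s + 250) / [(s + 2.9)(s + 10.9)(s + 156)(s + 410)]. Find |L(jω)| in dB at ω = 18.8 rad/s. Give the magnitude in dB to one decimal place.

-21.1 dB

|j18.8 + 187| = √(18.8² + 187²) = 187.9
|j18.8 + 250| = √(18.8² + 250²) = 250.7
|j18.8 + 2.9| = √(18.8² + 2.9²) = 19.02
|j18.8 + 10.9| = √(18.8² + 10.9²) = 21.73
|j18.8 + 156| = √(18.8² + 156²) = 157.1
|j18.8 + 410| = √(18.8² + 410²) = 410.4
|L(j18.8)| = 50 × 187.9 × 250.7 / (19.02 × 21.73 × 157.1 × 410.4) = 0.088372
20 log₁₀(0.088372) = -21.07 dB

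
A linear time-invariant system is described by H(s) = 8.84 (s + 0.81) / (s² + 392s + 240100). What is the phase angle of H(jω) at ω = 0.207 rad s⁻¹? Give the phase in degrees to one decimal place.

∠(j0.207 + 0.81) = arctan(0.207/0.81) = 14.34°
∠[(j0.207)² + 392(j0.207) + 240100] = ∠[2.401e+05 + j81.144] = 0.02°
∠H(j0.207) = 14.34° − 0.02° = 14.32°

14.3°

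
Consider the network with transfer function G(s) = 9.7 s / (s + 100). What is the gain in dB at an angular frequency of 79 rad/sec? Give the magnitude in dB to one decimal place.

|j79| = 79
|j79 + 100| = √(79² + 100²) = 127.4
|G(j79)| = 9.7 × 79 / 127.4 = 6.013
20 log₁₀(6.013) = 15.58 dB

15.6 dB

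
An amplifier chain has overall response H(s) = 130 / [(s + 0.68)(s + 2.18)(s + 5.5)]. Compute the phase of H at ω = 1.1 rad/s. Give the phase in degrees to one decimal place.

-96.4°

∠(j1.1 + 0.68) = arctan(1.1/0.68) = 58.28°
∠(j1.1 + 2.18) = arctan(1.1/2.18) = 26.77°
∠(j1.1 + 5.5) = arctan(1.1/5.5) = 11.31°
∠H(j1.1) = − (58.28° + 26.77° + 11.31°) = -96.36°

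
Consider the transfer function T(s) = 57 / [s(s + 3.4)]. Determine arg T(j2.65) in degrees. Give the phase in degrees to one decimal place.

-127.9°

∠(j2.65 + 3.4) = arctan(2.65/3.4) = 37.93°
∠(j2.65) = 90.00°
∠T(j2.65) = − (37.93° + 90.00°) = -127.93°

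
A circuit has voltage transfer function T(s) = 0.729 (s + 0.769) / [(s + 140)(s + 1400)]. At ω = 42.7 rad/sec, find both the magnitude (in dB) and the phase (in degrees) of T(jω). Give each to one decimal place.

|j42.7 + 0.769| = √(42.7² + 0.769²) = 42.71
|j42.7 + 140| = √(42.7² + 140²) = 146.4
|j42.7 + 1400| = √(42.7² + 1400²) = 1401
|T(j42.7)| = 0.729 × 42.71 / (146.4 × 1401) = 0.00015186
20 log₁₀(0.00015186) = -76.37 dB
∠(j42.7 + 0.769) = arctan(42.7/0.769) = 88.97°
∠(j42.7 + 140) = arctan(42.7/140) = 16.96°
∠(j42.7 + 1400) = arctan(42.7/1400) = 1.75°
∠T(j42.7) = 88.97° − (16.96° + 1.75°) = 70.26°

|T| = -76.4 dB, ∠T = 70.3 deg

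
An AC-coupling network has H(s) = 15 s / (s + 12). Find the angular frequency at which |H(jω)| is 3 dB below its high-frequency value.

For a single-pole high-pass, the −3 dB point is at the pole: ω = 12 rad/s.

12 rad/s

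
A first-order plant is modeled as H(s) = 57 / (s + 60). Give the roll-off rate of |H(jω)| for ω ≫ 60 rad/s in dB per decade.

-20 dB/decade

With 0 zeros and 1 pole, the high-frequency asymptotic slope is 20 × (0 − 1) = -20 dB/decade.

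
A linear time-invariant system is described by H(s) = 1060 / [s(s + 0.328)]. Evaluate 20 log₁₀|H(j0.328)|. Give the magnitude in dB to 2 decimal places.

76.86 dB

|j0.328 + 0.328| = √(0.328² + 0.328²) = 0.4639
|j0.328| = 0.328
|H(j0.328)| = 1060 / (0.4639 × 0.328) = 6967
20 log₁₀(6967) = 76.861 dB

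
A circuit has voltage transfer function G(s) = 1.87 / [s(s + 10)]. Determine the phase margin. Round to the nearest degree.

89°

Gain crossover: |G(jω)| = 1 at ω ≈ 0.187 rad/sec.
∠G(j0.187) = −90° − arctan(0.187/10) ≈ -91.07°
PM = 180° + (-91.07°) = 88.93°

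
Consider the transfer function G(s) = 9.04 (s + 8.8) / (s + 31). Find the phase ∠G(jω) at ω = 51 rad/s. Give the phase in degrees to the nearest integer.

22°

∠(j51 + 8.8) = arctan(51/8.8) = 80.21°
∠(j51 + 31) = arctan(51/31) = 58.71°
∠G(j51) = 80.21° − 58.71° = 21.50°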